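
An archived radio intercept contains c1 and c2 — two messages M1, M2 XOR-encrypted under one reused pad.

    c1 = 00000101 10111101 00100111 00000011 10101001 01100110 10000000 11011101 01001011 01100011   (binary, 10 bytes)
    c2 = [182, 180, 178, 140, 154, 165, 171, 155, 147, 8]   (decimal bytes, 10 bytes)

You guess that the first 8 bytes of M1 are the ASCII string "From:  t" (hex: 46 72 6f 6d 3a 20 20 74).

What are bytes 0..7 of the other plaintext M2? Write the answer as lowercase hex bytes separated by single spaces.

f5 7b fa e2 09 e3 0b 32

First, c1 ⊕ c2 = (M1 ⊕ K) ⊕ (M2 ⊕ K) = M1 ⊕ M2, so the key drops out. Then M2 = (M1 ⊕ M2) ⊕ M1 over the first 8 bytes.
byte 0: (05 XOR b6) XOR 46 = b3 XOR 46 = f5
byte 1: (bd XOR b4) XOR 72 = 09 XOR 72 = 7b
byte 2: (27 XOR b2) XOR 6f = 95 XOR 6f = fa
byte 3: (03 XOR 8c) XOR 6d = 8f XOR 6d = e2
byte 4: (a9 XOR 9a) XOR 3a = 33 XOR 3a = 09
byte 5: (66 XOR a5) XOR 20 = c3 XOR 20 = e3
byte 6: (80 XOR ab) XOR 20 = 2b XOR 20 = 0b
byte 7: (dd XOR 9b) XOR 74 = 46 XOR 74 = 32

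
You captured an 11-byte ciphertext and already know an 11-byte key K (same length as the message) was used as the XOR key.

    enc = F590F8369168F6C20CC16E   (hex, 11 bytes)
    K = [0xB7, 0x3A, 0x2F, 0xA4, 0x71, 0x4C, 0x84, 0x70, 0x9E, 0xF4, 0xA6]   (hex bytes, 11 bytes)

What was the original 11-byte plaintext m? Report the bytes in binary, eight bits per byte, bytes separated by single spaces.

01000010 10101010 11010111 10010010 11100000 00100100 01110010 10110010 10010010 00110101 11001000

XOR is its own inverse, so applying the key byte-wise gives the result directly.
f5 XOR b7 = 42
90 XOR 3a = aa
f8 XOR 2f = d7
36 XOR a4 = 92
91 XOR 71 = e0
68 XOR 4c = 24
f6 XOR 84 = 72
c2 XOR 70 = b2
0c XOR 9e = 92
c1 XOR f4 = 35
6e XOR a6 = c8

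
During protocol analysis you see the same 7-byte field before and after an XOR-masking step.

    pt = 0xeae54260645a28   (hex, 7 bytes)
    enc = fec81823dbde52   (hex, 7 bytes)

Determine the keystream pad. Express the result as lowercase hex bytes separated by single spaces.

Since enc = pt ⊕ pad, XORing both sides with pt gives pad = pt ⊕ enc.
234 xor 254 =  20
229 xor 200 =  45
 66 xor  24 =  90
 96 xor  35 =  67
100 xor 219 = 191
 90 xor 222 = 132
 40 xor  82 = 122

14 2d 5a 43 bf 84 7a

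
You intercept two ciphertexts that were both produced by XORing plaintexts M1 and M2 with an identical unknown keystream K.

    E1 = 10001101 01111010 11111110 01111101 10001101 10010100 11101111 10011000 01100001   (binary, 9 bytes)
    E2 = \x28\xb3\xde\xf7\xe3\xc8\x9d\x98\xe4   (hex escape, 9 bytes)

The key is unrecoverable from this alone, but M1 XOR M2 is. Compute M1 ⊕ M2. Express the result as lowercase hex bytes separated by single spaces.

a5 c9 20 8a 6e 5c 72 00 85

E1 ⊕ E2 = (M1 ⊕ K) ⊕ (M2 ⊕ K) = M1 ⊕ M2 — the shared key cancels under XOR.
141 ⊕  40 = 165
122 ⊕ 179 = 201
254 ⊕ 222 =  32
125 ⊕ 247 = 138
141 ⊕ 227 = 110
148 ⊕ 200 =  92
239 ⊕ 157 = 114
152 ⊕ 152 =   0
 97 ⊕ 228 = 133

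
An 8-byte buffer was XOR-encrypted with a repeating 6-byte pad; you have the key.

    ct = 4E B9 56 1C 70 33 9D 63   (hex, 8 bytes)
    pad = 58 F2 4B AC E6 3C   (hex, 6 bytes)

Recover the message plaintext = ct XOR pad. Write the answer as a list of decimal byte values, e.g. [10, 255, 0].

[22, 75, 29, 176, 150, 15, 197, 145]

The 6-byte key repeats, so the effective keystream is 58 f2 4b ac e6 3c 58 f2.
byte 0:  78 ⊕  88 =  22
byte 1: 185 ⊕ 242 =  75
byte 2:  86 ⊕  75 =  29
byte 3:  28 ⊕ 172 = 176
byte 4: 112 ⊕ 230 = 150
byte 5:  51 ⊕  60 =  15
byte 6: 157 ⊕  88 = 197
byte 7:  99 ⊕ 242 = 145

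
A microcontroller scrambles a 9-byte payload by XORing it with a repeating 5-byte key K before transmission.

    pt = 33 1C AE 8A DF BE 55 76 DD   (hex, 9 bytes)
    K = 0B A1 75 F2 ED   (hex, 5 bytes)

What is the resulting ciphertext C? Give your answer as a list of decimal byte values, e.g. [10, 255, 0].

The 5-byte key repeats, so the effective keystream is 0b a1 75 f2 ed 0b a1 75 f2.
byte 0: 33 XOR 0b = 38
byte 1: 1c XOR a1 = bd
byte 2: ae XOR 75 = db
byte 3: 8a XOR f2 = 78
byte 4: df XOR ed = 32
byte 5: be XOR 0b = b5
byte 6: 55 XOR a1 = f4
byte 7: 76 XOR 75 = 03
byte 8: dd XOR f2 = 2f

[56, 189, 219, 120, 50, 181, 244, 3, 47]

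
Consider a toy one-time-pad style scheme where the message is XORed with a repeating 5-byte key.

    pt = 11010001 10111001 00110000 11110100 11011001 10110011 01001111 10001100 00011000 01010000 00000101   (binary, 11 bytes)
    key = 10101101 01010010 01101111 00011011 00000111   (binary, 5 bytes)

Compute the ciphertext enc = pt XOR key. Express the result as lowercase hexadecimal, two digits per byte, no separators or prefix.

7ceb5fefde1e1de30357a8

The 5-byte key repeats, so the effective keystream is ad 52 6f 1b 07 ad 52 6f 1b 07 ad.
byte 0: 209 ^ 173 = 124
byte 1: 185 ^  82 = 235
byte 2:  48 ^ 111 =  95
byte 3: 244 ^  27 = 239
byte 4: 217 ^   7 = 222
byte 5: 179 ^ 173 =  30
byte 6:  79 ^  82 =  29
byte 7: 140 ^ 111 = 227
byte 8:  24 ^  27 =   3
byte 9:  80 ^   7 =  87
byte 10:   5 ^ 173 = 168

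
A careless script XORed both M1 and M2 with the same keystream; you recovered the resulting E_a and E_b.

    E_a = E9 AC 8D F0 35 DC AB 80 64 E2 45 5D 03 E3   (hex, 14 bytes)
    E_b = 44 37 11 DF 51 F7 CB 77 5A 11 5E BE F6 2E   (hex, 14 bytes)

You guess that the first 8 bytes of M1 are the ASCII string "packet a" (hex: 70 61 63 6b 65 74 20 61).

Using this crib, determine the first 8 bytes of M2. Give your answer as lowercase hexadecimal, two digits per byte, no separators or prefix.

ddfaff44015f4096

First, E_a ⊕ E_b = (M1 ⊕ K) ⊕ (M2 ⊕ K) = M1 ⊕ M2, so the key drops out. Then M2 = (M1 ⊕ M2) ⊕ M1 over the first 8 bytes.
byte 0: (e9 ^ 44) ^ 70 = ad ^ 70 = dd
byte 1: (ac ^ 37) ^ 61 = 9b ^ 61 = fa
byte 2: (8d ^ 11) ^ 63 = 9c ^ 63 = ff
byte 3: (f0 ^ df) ^ 6b = 2f ^ 6b = 44
byte 4: (35 ^ 51) ^ 65 = 64 ^ 65 = 01
byte 5: (dc ^ f7) ^ 74 = 2b ^ 74 = 5f
byte 6: (ab ^ cb) ^ 20 = 60 ^ 20 = 40
byte 7: (80 ^ 77) ^ 61 = f7 ^ 61 = 96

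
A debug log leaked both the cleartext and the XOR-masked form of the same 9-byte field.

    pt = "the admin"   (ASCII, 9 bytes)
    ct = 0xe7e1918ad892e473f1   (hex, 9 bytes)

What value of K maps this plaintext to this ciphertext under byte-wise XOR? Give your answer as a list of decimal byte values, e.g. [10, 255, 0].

[147, 137, 244, 170, 185, 246, 137, 26, 159]

Since ct = pt ⊕ K, XORing both sides with pt gives K = pt ⊕ ct.
byte 0: 74 XOR e7 = 93
byte 1: 68 XOR e1 = 89
byte 2: 65 XOR 91 = f4
byte 3: 20 XOR 8a = aa
byte 4: 61 XOR d8 = b9
byte 5: 64 XOR 92 = f6
byte 6: 6d XOR e4 = 89
byte 7: 69 XOR 73 = 1a
byte 8: 6e XOR f1 = 9f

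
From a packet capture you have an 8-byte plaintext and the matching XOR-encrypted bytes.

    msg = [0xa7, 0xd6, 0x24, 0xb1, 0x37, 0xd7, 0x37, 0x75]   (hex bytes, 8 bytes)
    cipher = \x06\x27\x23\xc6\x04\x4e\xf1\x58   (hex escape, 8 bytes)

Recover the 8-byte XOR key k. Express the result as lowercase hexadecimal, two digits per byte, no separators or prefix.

a1f107773399c62d

Since cipher = msg ⊕ k, XORing both sides with msg gives k = msg ⊕ cipher.
a7 ⊕ 06 = a1
d6 ⊕ 27 = f1
24 ⊕ 23 = 07
b1 ⊕ c6 = 77
37 ⊕ 04 = 33
d7 ⊕ 4e = 99
37 ⊕ f1 = c6
75 ⊕ 58 = 2d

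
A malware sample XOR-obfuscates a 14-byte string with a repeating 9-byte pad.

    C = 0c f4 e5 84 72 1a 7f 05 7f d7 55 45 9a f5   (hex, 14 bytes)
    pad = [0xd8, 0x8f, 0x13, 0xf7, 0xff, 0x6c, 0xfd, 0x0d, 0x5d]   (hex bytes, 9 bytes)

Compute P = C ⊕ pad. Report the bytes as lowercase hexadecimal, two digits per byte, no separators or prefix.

The 9-byte key repeats, so the effective keystream is d8 8f 13 f7 ff 6c fd 0d 5d d8 8f 13 f7 ff.
byte 0:  12 ⊕ 216 = 212
byte 1: 244 ⊕ 143 = 123
byte 2: 229 ⊕  19 = 246
byte 3: 132 ⊕ 247 = 115
byte 4: 114 ⊕ 255 = 141
byte 5:  26 ⊕ 108 = 118
byte 6: 127 ⊕ 253 = 130
byte 7:   5 ⊕  13 =   8
byte 8: 127 ⊕  93 =  34
byte 9: 215 ⊕ 216 =  15
byte 10:  85 ⊕ 143 = 218
byte 11:  69 ⊕  19 =  86
byte 12: 154 ⊕ 247 = 109
byte 13: 245 ⊕ 255 =  10

d47bf6738d768208220fda566d0a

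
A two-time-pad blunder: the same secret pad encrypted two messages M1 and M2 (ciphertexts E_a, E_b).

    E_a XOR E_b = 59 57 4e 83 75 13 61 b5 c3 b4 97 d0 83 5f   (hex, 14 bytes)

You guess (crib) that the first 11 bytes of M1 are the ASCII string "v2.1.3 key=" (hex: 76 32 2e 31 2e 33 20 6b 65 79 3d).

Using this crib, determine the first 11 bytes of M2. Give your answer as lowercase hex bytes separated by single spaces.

2f 65 60 b2 5b 20 41 de a6 cd aa

Since E_a ⊕ E_b = M1 ⊕ M2, XORing with the guessed M1 bytes yields the corresponding M2 bytes: M2 = (E_a ⊕ E_b) ⊕ M1.
byte 0: 59 xor 76 = 2f
byte 1: 57 xor 32 = 65
byte 2: 4e xor 2e = 60
byte 3: 83 xor 31 = b2
byte 4: 75 xor 2e = 5b
byte 5: 13 xor 33 = 20
byte 6: 61 xor 20 = 41
byte 7: b5 xor 6b = de
byte 8: c3 xor 65 = a6
byte 9: b4 xor 79 = cd
byte 10: 97 xor 3d = aa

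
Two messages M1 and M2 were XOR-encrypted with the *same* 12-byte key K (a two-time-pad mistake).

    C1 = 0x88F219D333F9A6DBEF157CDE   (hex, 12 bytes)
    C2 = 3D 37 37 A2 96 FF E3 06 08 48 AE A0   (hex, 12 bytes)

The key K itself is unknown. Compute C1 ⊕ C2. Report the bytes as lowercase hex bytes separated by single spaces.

C1 ⊕ C2 = (M1 ⊕ K) ⊕ (M2 ⊕ K) = M1 ⊕ M2 — the shared key cancels under XOR.
88 ^ 3d = b5
f2 ^ 37 = c5
19 ^ 37 = 2e
d3 ^ a2 = 71
33 ^ 96 = a5
f9 ^ ff = 06
a6 ^ e3 = 45
db ^ 06 = dd
ef ^ 08 = e7
15 ^ 48 = 5d
7c ^ ae = d2
de ^ a0 = 7e

b5 c5 2e 71 a5 06 45 dd e7 5d d2 7e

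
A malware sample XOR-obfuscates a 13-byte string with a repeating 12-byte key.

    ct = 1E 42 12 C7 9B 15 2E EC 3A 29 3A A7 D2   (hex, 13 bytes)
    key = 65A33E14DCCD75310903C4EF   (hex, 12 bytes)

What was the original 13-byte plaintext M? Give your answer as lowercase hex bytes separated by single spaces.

The 12-byte key repeats, so the effective keystream is 65 a3 3e 14 dc cd 75 31 09 03 c4 ef 65.
byte 0: 1e ⊕ 65 = 7b
byte 1: 42 ⊕ a3 = e1
byte 2: 12 ⊕ 3e = 2c
byte 3: c7 ⊕ 14 = d3
byte 4: 9b ⊕ dc = 47
byte 5: 15 ⊕ cd = d8
byte 6: 2e ⊕ 75 = 5b
byte 7: ec ⊕ 31 = dd
byte 8: 3a ⊕ 09 = 33
byte 9: 29 ⊕ 03 = 2a
byte 10: 3a ⊕ c4 = fe
byte 11: a7 ⊕ ef = 48
byte 12: d2 ⊕ 65 = b7

7b e1 2c d3 47 d8 5b dd 33 2a fe 48 b7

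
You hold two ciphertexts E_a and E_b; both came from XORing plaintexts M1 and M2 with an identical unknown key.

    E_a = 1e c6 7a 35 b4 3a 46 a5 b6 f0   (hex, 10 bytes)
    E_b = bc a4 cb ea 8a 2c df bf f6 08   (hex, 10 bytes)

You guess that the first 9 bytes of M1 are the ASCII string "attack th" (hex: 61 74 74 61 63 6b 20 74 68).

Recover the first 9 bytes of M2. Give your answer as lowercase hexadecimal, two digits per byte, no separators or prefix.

First, E_a ⊕ E_b = (M1 ⊕ K) ⊕ (M2 ⊕ K) = M1 ⊕ M2, so the key drops out. Then M2 = (M1 ⊕ M2) ⊕ M1 over the first 9 bytes.
byte 0: (1e ⊕ bc) ⊕ 61 = a2 ⊕ 61 = c3
byte 1: (c6 ⊕ a4) ⊕ 74 = 62 ⊕ 74 = 16
byte 2: (7a ⊕ cb) ⊕ 74 = b1 ⊕ 74 = c5
byte 3: (35 ⊕ ea) ⊕ 61 = df ⊕ 61 = be
byte 4: (b4 ⊕ 8a) ⊕ 63 = 3e ⊕ 63 = 5d
byte 5: (3a ⊕ 2c) ⊕ 6b = 16 ⊕ 6b = 7d
byte 6: (46 ⊕ df) ⊕ 20 = 99 ⊕ 20 = b9
byte 7: (a5 ⊕ bf) ⊕ 74 = 1a ⊕ 74 = 6e
byte 8: (b6 ⊕ f6) ⊕ 68 = 40 ⊕ 68 = 28

c316c5be5d7db96e28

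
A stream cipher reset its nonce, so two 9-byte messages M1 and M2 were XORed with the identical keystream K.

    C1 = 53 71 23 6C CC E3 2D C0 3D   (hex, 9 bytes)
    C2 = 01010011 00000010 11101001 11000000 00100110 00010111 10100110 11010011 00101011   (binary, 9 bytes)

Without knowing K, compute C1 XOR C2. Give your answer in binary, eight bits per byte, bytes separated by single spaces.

C1 ⊕ C2 = (M1 ⊕ K) ⊕ (M2 ⊕ K) = M1 ⊕ M2 — the shared key cancels under XOR.
53 ^ 53 = 00
71 ^ 02 = 73
23 ^ e9 = ca
6c ^ c0 = ac
cc ^ 26 = ea
e3 ^ 17 = f4
2d ^ a6 = 8b
c0 ^ d3 = 13
3d ^ 2b = 16

00000000 01110011 11001010 10101100 11101010 11110100 10001011 00010011 00010110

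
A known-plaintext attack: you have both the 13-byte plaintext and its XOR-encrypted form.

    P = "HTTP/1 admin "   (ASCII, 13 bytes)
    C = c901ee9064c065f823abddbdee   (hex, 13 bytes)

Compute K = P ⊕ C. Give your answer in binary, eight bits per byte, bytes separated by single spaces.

Since C = P ⊕ K, XORing both sides with P gives K = P ⊕ C.
48 XOR c9 = 81
54 XOR 01 = 55
54 XOR ee = ba
50 XOR 90 = c0
2f XOR 64 = 4b
31 XOR c0 = f1
20 XOR 65 = 45
61 XOR f8 = 99
64 XOR 23 = 47
6d XOR ab = c6
69 XOR dd = b4
6e XOR bd = d3
20 XOR ee = ce

10000001 01010101 10111010 11000000 01001011 11110001 01000101 10011001 01000111 11000110 10110100 11010011 11001110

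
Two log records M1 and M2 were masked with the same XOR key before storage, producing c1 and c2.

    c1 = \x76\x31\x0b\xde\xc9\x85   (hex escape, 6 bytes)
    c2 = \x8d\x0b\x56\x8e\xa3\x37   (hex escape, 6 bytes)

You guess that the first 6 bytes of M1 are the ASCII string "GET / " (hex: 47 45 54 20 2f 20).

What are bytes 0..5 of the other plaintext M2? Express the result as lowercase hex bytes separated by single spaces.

First, c1 ⊕ c2 = (M1 ⊕ K) ⊕ (M2 ⊕ K) = M1 ⊕ M2, so the key drops out. Then M2 = (M1 ⊕ M2) ⊕ M1 over the first 6 bytes.
byte 0: (76 ⊕ 8d) ⊕ 47 = fb ⊕ 47 = bc
byte 1: (31 ⊕ 0b) ⊕ 45 = 3a ⊕ 45 = 7f
byte 2: (0b ⊕ 56) ⊕ 54 = 5d ⊕ 54 = 09
byte 3: (de ⊕ 8e) ⊕ 20 = 50 ⊕ 20 = 70
byte 4: (c9 ⊕ a3) ⊕ 2f = 6a ⊕ 2f = 45
byte 5: (85 ⊕ 37) ⊕ 20 = b2 ⊕ 20 = 92

bc 7f 09 70 45 92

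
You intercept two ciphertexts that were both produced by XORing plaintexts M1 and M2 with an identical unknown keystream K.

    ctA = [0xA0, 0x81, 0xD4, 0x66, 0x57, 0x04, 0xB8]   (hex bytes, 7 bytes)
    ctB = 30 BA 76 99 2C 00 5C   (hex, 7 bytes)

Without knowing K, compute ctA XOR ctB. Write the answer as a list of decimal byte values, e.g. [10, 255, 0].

ctA ⊕ ctB = (M1 ⊕ K) ⊕ (M2 ⊕ K) = M1 ⊕ M2 — the shared key cancels under XOR.
a0 ^ 30 = 90
81 ^ ba = 3b
d4 ^ 76 = a2
66 ^ 99 = ff
57 ^ 2c = 7b
04 ^ 00 = 04
b8 ^ 5c = e4

[144, 59, 162, 255, 123, 4, 228]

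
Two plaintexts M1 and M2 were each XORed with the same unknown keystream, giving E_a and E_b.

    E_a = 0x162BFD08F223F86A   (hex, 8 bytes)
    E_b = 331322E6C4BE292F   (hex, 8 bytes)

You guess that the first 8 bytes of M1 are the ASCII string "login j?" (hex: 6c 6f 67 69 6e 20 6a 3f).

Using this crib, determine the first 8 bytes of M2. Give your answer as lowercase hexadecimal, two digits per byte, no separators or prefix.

First, E_a ⊕ E_b = (M1 ⊕ K) ⊕ (M2 ⊕ K) = M1 ⊕ M2, so the key drops out. Then M2 = (M1 ⊕ M2) ⊕ M1 over the first 8 bytes.
byte 0: (16 XOR 33) XOR 6c = 25 XOR 6c = 49
byte 1: (2b XOR 13) XOR 6f = 38 XOR 6f = 57
byte 2: (fd XOR 22) XOR 67 = df XOR 67 = b8
byte 3: (08 XOR e6) XOR 69 = ee XOR 69 = 87
byte 4: (f2 XOR c4) XOR 6e = 36 XOR 6e = 58
byte 5: (23 XOR be) XOR 20 = 9d XOR 20 = bd
byte 6: (f8 XOR 29) XOR 6a = d1 XOR 6a = bb
byte 7: (6a XOR 2f) XOR 3f = 45 XOR 3f = 7a

4957b88758bdbb7a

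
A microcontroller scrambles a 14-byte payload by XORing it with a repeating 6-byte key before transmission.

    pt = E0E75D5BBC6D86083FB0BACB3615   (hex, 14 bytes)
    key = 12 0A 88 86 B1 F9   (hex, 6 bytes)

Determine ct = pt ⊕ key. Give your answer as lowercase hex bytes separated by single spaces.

f2 ed d5 dd 0d 94 94 02 b7 36 0b 32 24 1f

The 6-byte key repeats, so the effective keystream is 12 0a 88 86 b1 f9 12 0a 88 86 b1 f9 12 0a.
byte 0: 11100000 ^ 00010010 = 11110010
byte 1: 11100111 ^ 00001010 = 11101101
byte 2: 01011101 ^ 10001000 = 11010101
byte 3: 01011011 ^ 10000110 = 11011101
byte 4: 10111100 ^ 10110001 = 00001101
byte 5: 01101101 ^ 11111001 = 10010100
byte 6: 10000110 ^ 00010010 = 10010100
byte 7: 00001000 ^ 00001010 = 00000010
byte 8: 00111111 ^ 10001000 = 10110111
byte 9: 10110000 ^ 10000110 = 00110110
byte 10: 10111010 ^ 10110001 = 00001011
byte 11: 11001011 ^ 11111001 = 00110010
byte 12: 00110110 ^ 00010010 = 00100100
byte 13: 00010101 ^ 00001010 = 00011111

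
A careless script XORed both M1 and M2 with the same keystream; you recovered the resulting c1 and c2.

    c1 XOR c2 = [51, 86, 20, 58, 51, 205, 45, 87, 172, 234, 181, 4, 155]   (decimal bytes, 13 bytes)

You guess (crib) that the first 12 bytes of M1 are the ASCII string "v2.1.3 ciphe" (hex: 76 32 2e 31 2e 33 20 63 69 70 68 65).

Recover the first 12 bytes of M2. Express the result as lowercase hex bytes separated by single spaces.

45 64 3a 0b 1d fe 0d 34 c5 9a dd 61

Since c1 ⊕ c2 = M1 ⊕ M2, XORing with the guessed M1 bytes yields the corresponding M2 bytes: M2 = (c1 ⊕ c2) ⊕ M1.
 51 ⊕ 118 =  69
 86 ⊕  50 = 100
 20 ⊕  46 =  58
 58 ⊕  49 =  11
 51 ⊕  46 =  29
205 ⊕  51 = 254
 45 ⊕  32 =  13
 87 ⊕  99 =  52
172 ⊕ 105 = 197
234 ⊕ 112 = 154
181 ⊕ 104 = 221
  4 ⊕ 101 =  97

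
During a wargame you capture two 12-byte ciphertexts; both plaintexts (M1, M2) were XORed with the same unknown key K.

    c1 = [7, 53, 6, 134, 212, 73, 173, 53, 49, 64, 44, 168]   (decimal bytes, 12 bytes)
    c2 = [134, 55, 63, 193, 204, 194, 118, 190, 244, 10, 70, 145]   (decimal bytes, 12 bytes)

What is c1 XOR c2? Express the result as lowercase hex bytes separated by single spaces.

c1 ⊕ c2 = (M1 ⊕ K) ⊕ (M2 ⊕ K) = M1 ⊕ M2 — the shared key cancels under XOR.
00000111 XOR 10000110 = 10000001
00110101 XOR 00110111 = 00000010
00000110 XOR 00111111 = 00111001
10000110 XOR 11000001 = 01000111
11010100 XOR 11001100 = 00011000
01001001 XOR 11000010 = 10001011
10101101 XOR 01110110 = 11011011
00110101 XOR 10111110 = 10001011
00110001 XOR 11110100 = 11000101
01000000 XOR 00001010 = 01001010
00101100 XOR 01000110 = 01101010
10101000 XOR 10010001 = 00111001

81 02 39 47 18 8b db 8b c5 4a 6a 39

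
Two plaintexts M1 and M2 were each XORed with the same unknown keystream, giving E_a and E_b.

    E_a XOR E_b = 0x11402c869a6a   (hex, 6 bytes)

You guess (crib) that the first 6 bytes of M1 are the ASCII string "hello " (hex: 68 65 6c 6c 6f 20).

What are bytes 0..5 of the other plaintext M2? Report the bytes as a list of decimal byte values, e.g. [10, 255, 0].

Since E_a ⊕ E_b = M1 ⊕ M2, XORing with the guessed M1 bytes yields the corresponding M2 bytes: M2 = (E_a ⊕ E_b) ⊕ M1.
11 XOR 68 = 79
40 XOR 65 = 25
2c XOR 6c = 40
86 XOR 6c = ea
9a XOR 6f = f5
6a XOR 20 = 4a

[121, 37, 64, 234, 245, 74]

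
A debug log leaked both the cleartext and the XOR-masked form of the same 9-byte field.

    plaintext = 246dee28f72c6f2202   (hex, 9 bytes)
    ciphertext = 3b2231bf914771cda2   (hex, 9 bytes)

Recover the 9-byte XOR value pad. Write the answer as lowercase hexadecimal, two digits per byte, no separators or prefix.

1f4fdf97666b1eefa0

Since ciphertext = plaintext ⊕ pad, XORing both sides with plaintext gives pad = plaintext ⊕ ciphertext.
24 XOR 3b = 1f
6d XOR 22 = 4f
ee XOR 31 = df
28 XOR bf = 97
f7 XOR 91 = 66
2c XOR 47 = 6b
6f XOR 71 = 1e
22 XOR cd = ef
02 XOR a2 = a0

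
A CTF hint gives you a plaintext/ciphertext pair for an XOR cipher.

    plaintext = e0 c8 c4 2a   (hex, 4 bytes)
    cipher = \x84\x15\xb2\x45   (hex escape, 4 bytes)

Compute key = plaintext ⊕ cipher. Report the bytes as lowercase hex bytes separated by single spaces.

Since cipher = plaintext ⊕ key, XORing both sides with plaintext gives key = plaintext ⊕ cipher.
byte 0: e0 ⊕ 84 = 64
byte 1: c8 ⊕ 15 = dd
byte 2: c4 ⊕ b2 = 76
byte 3: 2a ⊕ 45 = 6f

64 dd 76 6f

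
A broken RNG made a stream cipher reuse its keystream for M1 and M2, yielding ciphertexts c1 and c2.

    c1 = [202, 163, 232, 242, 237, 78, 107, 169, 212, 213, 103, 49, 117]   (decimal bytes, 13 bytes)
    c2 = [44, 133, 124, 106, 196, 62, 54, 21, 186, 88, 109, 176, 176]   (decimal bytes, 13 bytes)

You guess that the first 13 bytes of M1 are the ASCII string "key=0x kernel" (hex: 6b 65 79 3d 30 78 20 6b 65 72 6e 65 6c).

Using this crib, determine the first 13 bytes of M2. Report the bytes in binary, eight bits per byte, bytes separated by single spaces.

First, c1 ⊕ c2 = (M1 ⊕ K) ⊕ (M2 ⊕ K) = M1 ⊕ M2, so the key drops out. Then M2 = (M1 ⊕ M2) ⊕ M1 over the first 13 bytes.
byte 0: (ca ⊕ 2c) ⊕ 6b = e6 ⊕ 6b = 8d
byte 1: (a3 ⊕ 85) ⊕ 65 = 26 ⊕ 65 = 43
byte 2: (e8 ⊕ 7c) ⊕ 79 = 94 ⊕ 79 = ed
byte 3: (f2 ⊕ 6a) ⊕ 3d = 98 ⊕ 3d = a5
byte 4: (ed ⊕ c4) ⊕ 30 = 29 ⊕ 30 = 19
byte 5: (4e ⊕ 3e) ⊕ 78 = 70 ⊕ 78 = 08
byte 6: (6b ⊕ 36) ⊕ 20 = 5d ⊕ 20 = 7d
byte 7: (a9 ⊕ 15) ⊕ 6b = bc ⊕ 6b = d7
byte 8: (d4 ⊕ ba) ⊕ 65 = 6e ⊕ 65 = 0b
byte 9: (d5 ⊕ 58) ⊕ 72 = 8d ⊕ 72 = ff
byte 10: (67 ⊕ 6d) ⊕ 6e = 0a ⊕ 6e = 64
byte 11: (31 ⊕ b0) ⊕ 65 = 81 ⊕ 65 = e4
byte 12: (75 ⊕ b0) ⊕ 6c = c5 ⊕ 6c = a9

10001101 01000011 11101101 10100101 00011001 00001000 01111101 11010111 00001011 11111111 01100100 11100100 10101001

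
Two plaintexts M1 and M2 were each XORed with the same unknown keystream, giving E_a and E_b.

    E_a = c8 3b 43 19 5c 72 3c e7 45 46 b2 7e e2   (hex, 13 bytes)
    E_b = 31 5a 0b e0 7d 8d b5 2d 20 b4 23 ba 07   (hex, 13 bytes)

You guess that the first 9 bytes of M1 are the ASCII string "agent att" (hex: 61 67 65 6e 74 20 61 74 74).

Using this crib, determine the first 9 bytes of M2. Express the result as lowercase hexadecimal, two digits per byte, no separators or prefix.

98062d9755dfe8be11

First, E_a ⊕ E_b = (M1 ⊕ K) ⊕ (M2 ⊕ K) = M1 ⊕ M2, so the key drops out. Then M2 = (M1 ⊕ M2) ⊕ M1 over the first 9 bytes.
byte 0: (c8 xor 31) xor 61 = f9 xor 61 = 98
byte 1: (3b xor 5a) xor 67 = 61 xor 67 = 06
byte 2: (43 xor 0b) xor 65 = 48 xor 65 = 2d
byte 3: (19 xor e0) xor 6e = f9 xor 6e = 97
byte 4: (5c xor 7d) xor 74 = 21 xor 74 = 55
byte 5: (72 xor 8d) xor 20 = ff xor 20 = df
byte 6: (3c xor b5) xor 61 = 89 xor 61 = e8
byte 7: (e7 xor 2d) xor 74 = ca xor 74 = be
byte 8: (45 xor 20) xor 74 = 65 xor 74 = 11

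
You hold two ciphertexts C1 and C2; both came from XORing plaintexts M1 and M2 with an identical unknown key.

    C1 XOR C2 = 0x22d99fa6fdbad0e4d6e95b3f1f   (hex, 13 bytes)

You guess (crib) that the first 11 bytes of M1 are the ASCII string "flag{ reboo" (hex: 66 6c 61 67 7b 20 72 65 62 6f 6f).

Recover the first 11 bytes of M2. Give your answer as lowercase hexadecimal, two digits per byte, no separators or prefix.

Since C1 ⊕ C2 = M1 ⊕ M2, XORing with the guessed M1 bytes yields the corresponding M2 bytes: M2 = (C1 ⊕ C2) ⊕ M1.
22 ⊕ 66 = 44
d9 ⊕ 6c = b5
9f ⊕ 61 = fe
a6 ⊕ 67 = c1
fd ⊕ 7b = 86
ba ⊕ 20 = 9a
d0 ⊕ 72 = a2
e4 ⊕ 65 = 81
d6 ⊕ 62 = b4
e9 ⊕ 6f = 86
5b ⊕ 6f = 34

44b5fec1869aa281b48634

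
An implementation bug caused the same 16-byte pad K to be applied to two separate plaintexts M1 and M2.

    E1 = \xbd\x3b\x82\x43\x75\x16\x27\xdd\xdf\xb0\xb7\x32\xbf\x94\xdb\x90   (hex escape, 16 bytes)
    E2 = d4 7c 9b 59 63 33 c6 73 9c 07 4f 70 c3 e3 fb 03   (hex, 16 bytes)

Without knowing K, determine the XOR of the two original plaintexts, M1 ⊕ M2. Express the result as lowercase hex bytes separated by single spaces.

E1 ⊕ E2 = (M1 ⊕ K) ⊕ (M2 ⊕ K) = M1 ⊕ M2 — the shared key cancels under XOR.
189 ^ 212 = 105
 59 ^ 124 =  71
130 ^ 155 =  25
 67 ^  89 =  26
117 ^  99 =  22
 22 ^  51 =  37
 39 ^ 198 = 225
221 ^ 115 = 174
223 ^ 156 =  67
176 ^   7 = 183
183 ^  79 = 248
 50 ^ 112 =  66
191 ^ 195 = 124
148 ^ 227 = 119
219 ^ 251 =  32
144 ^   3 = 147

69 47 19 1a 16 25 e1 ae 43 b7 f8 42 7c 77 20 93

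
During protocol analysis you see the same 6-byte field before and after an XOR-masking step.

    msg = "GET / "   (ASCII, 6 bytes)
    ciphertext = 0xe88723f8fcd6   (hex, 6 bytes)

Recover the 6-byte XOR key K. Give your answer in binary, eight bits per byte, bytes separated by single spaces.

10101111 11000010 01110111 11011000 11010011 11110110

Since ciphertext = msg ⊕ K, XORing both sides with msg gives K = msg ⊕ ciphertext.
47 XOR e8 = af
45 XOR 87 = c2
54 XOR 23 = 77
20 XOR f8 = d8
2f XOR fc = d3
20 XOR d6 = f6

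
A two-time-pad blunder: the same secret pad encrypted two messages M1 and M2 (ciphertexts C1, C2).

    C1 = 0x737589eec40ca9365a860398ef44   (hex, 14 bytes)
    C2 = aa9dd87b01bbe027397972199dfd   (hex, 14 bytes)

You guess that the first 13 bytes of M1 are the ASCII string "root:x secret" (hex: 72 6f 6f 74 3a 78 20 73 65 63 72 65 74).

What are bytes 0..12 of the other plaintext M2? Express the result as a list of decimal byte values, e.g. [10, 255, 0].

[171, 135, 62, 225, 255, 207, 105, 98, 6, 156, 3, 228, 6]

First, C1 ⊕ C2 = (M1 ⊕ K) ⊕ (M2 ⊕ K) = M1 ⊕ M2, so the key drops out. Then M2 = (M1 ⊕ M2) ⊕ M1 over the first 13 bytes.
byte 0: (73 XOR aa) XOR 72 = d9 XOR 72 = ab
byte 1: (75 XOR 9d) XOR 6f = e8 XOR 6f = 87
byte 2: (89 XOR d8) XOR 6f = 51 XOR 6f = 3e
byte 3: (ee XOR 7b) XOR 74 = 95 XOR 74 = e1
byte 4: (c4 XOR 01) XOR 3a = c5 XOR 3a = ff
byte 5: (0c XOR bb) XOR 78 = b7 XOR 78 = cf
byte 6: (a9 XOR e0) XOR 20 = 49 XOR 20 = 69
byte 7: (36 XOR 27) XOR 73 = 11 XOR 73 = 62
byte 8: (5a XOR 39) XOR 65 = 63 XOR 65 = 06
byte 9: (86 XOR 79) XOR 63 = ff XOR 63 = 9c
byte 10: (03 XOR 72) XOR 72 = 71 XOR 72 = 03
byte 11: (98 XOR 19) XOR 65 = 81 XOR 65 = e4
byte 12: (ef XOR 9d) XOR 74 = 72 XOR 74 = 06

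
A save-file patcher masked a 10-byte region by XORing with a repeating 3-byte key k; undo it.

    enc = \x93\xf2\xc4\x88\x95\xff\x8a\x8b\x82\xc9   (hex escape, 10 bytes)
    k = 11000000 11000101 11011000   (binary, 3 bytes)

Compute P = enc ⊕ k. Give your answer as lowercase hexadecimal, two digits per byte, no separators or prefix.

53371c4850274a4e5a09

The 3-byte key repeats, so the effective keystream is c0 c5 d8 c0 c5 d8 c0 c5 d8 c0.
byte 0: 93 XOR c0 = 53
byte 1: f2 XOR c5 = 37
byte 2: c4 XOR d8 = 1c
byte 3: 88 XOR c0 = 48
byte 4: 95 XOR c5 = 50
byte 5: ff XOR d8 = 27
byte 6: 8a XOR c0 = 4a
byte 7: 8b XOR c5 = 4e
byte 8: 82 XOR d8 = 5a
byte 9: c9 XOR c0 = 09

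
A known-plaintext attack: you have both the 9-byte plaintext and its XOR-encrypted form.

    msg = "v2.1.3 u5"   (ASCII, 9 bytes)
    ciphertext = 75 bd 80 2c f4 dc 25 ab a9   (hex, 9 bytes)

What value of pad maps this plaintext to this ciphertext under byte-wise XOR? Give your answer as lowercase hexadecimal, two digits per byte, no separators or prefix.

Since ciphertext = msg ⊕ pad, XORing both sides with msg gives pad = msg ⊕ ciphertext.
byte 0: 76 ⊕ 75 = 03
byte 1: 32 ⊕ bd = 8f
byte 2: 2e ⊕ 80 = ae
byte 3: 31 ⊕ 2c = 1d
byte 4: 2e ⊕ f4 = da
byte 5: 33 ⊕ dc = ef
byte 6: 20 ⊕ 25 = 05
byte 7: 75 ⊕ ab = de
byte 8: 35 ⊕ a9 = 9c

038fae1ddaef05de9c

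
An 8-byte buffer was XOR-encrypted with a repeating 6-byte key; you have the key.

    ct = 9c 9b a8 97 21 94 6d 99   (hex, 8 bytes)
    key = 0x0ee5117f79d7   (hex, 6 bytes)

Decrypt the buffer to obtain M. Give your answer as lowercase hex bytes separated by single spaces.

92 7e b9 e8 58 43 63 7c

The 6-byte key repeats, so the effective keystream is 0e e5 11 7f 79 d7 0e e5.
byte 0: 9c ^ 0e = 92
byte 1: 9b ^ e5 = 7e
byte 2: a8 ^ 11 = b9
byte 3: 97 ^ 7f = e8
byte 4: 21 ^ 79 = 58
byte 5: 94 ^ d7 = 43
byte 6: 6d ^ 0e = 63
byte 7: 99 ^ e5 = 7c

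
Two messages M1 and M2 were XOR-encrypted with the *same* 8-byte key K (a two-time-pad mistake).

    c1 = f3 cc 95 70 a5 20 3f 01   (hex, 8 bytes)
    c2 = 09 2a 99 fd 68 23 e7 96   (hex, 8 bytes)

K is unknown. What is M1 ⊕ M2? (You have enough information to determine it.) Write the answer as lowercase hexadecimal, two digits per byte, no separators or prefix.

c1 ⊕ c2 = (M1 ⊕ K) ⊕ (M2 ⊕ K) = M1 ⊕ M2 — the shared key cancels under XOR.
f3 ^ 09 = fa
cc ^ 2a = e6
95 ^ 99 = 0c
70 ^ fd = 8d
a5 ^ 68 = cd
20 ^ 23 = 03
3f ^ e7 = d8
01 ^ 96 = 97

fae60c8dcd03d897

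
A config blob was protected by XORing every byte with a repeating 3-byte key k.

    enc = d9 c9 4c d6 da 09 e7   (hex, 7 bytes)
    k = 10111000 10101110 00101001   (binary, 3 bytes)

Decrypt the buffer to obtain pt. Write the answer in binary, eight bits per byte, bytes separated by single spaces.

01100001 01100111 01100101 01101110 01110100 00100000 01011111

The 3-byte key repeats, so the effective keystream is b8 ae 29 b8 ae 29 b8.
byte 0: 11011001 xor 10111000 = 01100001
byte 1: 11001001 xor 10101110 = 01100111
byte 2: 01001100 xor 00101001 = 01100101
byte 3: 11010110 xor 10111000 = 01101110
byte 4: 11011010 xor 10101110 = 01110100
byte 5: 00001001 xor 00101001 = 00100000
byte 6: 11100111 xor 10111000 = 01011111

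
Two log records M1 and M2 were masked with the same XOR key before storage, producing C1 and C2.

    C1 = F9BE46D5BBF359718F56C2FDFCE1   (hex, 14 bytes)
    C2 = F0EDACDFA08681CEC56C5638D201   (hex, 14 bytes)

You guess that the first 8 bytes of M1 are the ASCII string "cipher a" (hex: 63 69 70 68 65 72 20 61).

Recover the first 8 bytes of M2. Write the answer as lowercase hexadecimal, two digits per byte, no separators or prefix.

6a3a9a627e07f8de

First, C1 ⊕ C2 = (M1 ⊕ K) ⊕ (M2 ⊕ K) = M1 ⊕ M2, so the key drops out. Then M2 = (M1 ⊕ M2) ⊕ M1 over the first 8 bytes.
byte 0: (f9 ^ f0) ^ 63 = 09 ^ 63 = 6a
byte 1: (be ^ ed) ^ 69 = 53 ^ 69 = 3a
byte 2: (46 ^ ac) ^ 70 = ea ^ 70 = 9a
byte 3: (d5 ^ df) ^ 68 = 0a ^ 68 = 62
byte 4: (bb ^ a0) ^ 65 = 1b ^ 65 = 7e
byte 5: (f3 ^ 86) ^ 72 = 75 ^ 72 = 07
byte 6: (59 ^ 81) ^ 20 = d8 ^ 20 = f8
byte 7: (71 ^ ce) ^ 61 = bf ^ 61 = de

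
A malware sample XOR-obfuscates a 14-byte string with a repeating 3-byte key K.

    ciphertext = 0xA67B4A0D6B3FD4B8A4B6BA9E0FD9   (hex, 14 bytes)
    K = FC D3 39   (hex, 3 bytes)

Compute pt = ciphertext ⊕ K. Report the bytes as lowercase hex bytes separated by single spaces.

5a a8 73 f1 b8 06 28 6b 9d 4a 69 a7 f3 0a

The 3-byte key repeats, so the effective keystream is fc d3 39 fc d3 39 fc d3 39 fc d3 39 fc d3.
byte 0: a6 xor fc = 5a
byte 1: 7b xor d3 = a8
byte 2: 4a xor 39 = 73
byte 3: 0d xor fc = f1
byte 4: 6b xor d3 = b8
byte 5: 3f xor 39 = 06
byte 6: d4 xor fc = 28
byte 7: b8 xor d3 = 6b
byte 8: a4 xor 39 = 9d
byte 9: b6 xor fc = 4a
byte 10: ba xor d3 = 69
byte 11: 9e xor 39 = a7
byte 12: 0f xor fc = f3
byte 13: d9 xor d3 = 0a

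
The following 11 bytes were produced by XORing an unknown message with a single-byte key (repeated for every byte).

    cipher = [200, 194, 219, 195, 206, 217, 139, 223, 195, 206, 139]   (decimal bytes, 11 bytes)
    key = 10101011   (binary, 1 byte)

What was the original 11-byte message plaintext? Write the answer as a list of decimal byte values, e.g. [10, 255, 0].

The 1-byte key repeats, so the effective keystream is ab ab ab ab ab ab ab ab ab ab ab.
byte 0: c8 ^ ab = 63
byte 1: c2 ^ ab = 69
byte 2: db ^ ab = 70
byte 3: c3 ^ ab = 68
byte 4: ce ^ ab = 65
byte 5: d9 ^ ab = 72
byte 6: 8b ^ ab = 20
byte 7: df ^ ab = 74
byte 8: c3 ^ ab = 68
byte 9: ce ^ ab = 65
byte 10: 8b ^ ab = 20

[99, 105, 112, 104, 101, 114, 32, 116, 104, 101, 32]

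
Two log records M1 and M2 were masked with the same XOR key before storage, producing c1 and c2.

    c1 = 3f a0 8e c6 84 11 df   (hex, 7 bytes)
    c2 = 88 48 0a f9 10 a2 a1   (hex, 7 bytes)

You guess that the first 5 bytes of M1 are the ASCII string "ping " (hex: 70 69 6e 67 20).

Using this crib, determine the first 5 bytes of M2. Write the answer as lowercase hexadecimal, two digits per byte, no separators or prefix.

First, c1 ⊕ c2 = (M1 ⊕ K) ⊕ (M2 ⊕ K) = M1 ⊕ M2, so the key drops out. Then M2 = (M1 ⊕ M2) ⊕ M1 over the first 5 bytes.
byte 0: (3f ^ 88) ^ 70 = b7 ^ 70 = c7
byte 1: (a0 ^ 48) ^ 69 = e8 ^ 69 = 81
byte 2: (8e ^ 0a) ^ 6e = 84 ^ 6e = ea
byte 3: (c6 ^ f9) ^ 67 = 3f ^ 67 = 58
byte 4: (84 ^ 10) ^ 20 = 94 ^ 20 = b4

c781ea58b4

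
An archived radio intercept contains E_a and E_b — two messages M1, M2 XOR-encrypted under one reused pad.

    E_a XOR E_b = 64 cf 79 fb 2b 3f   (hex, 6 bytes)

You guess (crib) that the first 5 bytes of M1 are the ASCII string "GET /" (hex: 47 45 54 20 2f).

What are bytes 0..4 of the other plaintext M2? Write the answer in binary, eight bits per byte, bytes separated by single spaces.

Since E_a ⊕ E_b = M1 ⊕ M2, XORing with the guessed M1 bytes yields the corresponding M2 bytes: M2 = (E_a ⊕ E_b) ⊕ M1.
64 ⊕ 47 = 23
cf ⊕ 45 = 8a
79 ⊕ 54 = 2d
fb ⊕ 20 = db
2b ⊕ 2f = 04

00100011 10001010 00101101 11011011 00000100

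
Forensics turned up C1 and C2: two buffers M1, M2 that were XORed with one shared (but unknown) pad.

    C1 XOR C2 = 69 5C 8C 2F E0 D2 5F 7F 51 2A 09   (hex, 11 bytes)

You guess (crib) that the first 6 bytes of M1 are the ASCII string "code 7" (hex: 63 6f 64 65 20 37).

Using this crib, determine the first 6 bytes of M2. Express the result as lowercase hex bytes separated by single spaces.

Since C1 ⊕ C2 = M1 ⊕ M2, XORing with the guessed M1 bytes yields the corresponding M2 bytes: M2 = (C1 ⊕ C2) ⊕ M1.
69 xor 63 = 0a
5c xor 6f = 33
8c xor 64 = e8
2f xor 65 = 4a
e0 xor 20 = c0
d2 xor 37 = e5

0a 33 e8 4a c0 e5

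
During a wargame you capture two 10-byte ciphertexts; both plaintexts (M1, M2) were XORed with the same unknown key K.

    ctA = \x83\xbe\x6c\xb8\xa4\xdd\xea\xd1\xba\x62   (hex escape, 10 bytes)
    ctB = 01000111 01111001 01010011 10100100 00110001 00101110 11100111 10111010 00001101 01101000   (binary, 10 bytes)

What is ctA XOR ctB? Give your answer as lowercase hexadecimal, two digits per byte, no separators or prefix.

c4c73f1c95f30d6bb70a

ctA ⊕ ctB = (M1 ⊕ K) ⊕ (M2 ⊕ K) = M1 ⊕ M2 — the shared key cancels under XOR.
83 XOR 47 = c4
be XOR 79 = c7
6c XOR 53 = 3f
b8 XOR a4 = 1c
a4 XOR 31 = 95
dd XOR 2e = f3
ea XOR e7 = 0d
d1 XOR ba = 6b
ba XOR 0d = b7
62 XOR 68 = 0a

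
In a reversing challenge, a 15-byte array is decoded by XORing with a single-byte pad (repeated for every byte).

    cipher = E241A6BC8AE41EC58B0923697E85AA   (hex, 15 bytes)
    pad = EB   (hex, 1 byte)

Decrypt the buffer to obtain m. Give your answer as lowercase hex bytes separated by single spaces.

The 1-byte key repeats, so the effective keystream is eb eb eb eb eb eb eb eb eb eb eb eb eb eb eb.
byte 0: 226 ⊕ 235 =   9
byte 1:  65 ⊕ 235 = 170
byte 2: 166 ⊕ 235 =  77
byte 3: 188 ⊕ 235 =  87
byte 4: 138 ⊕ 235 =  97
byte 5: 228 ⊕ 235 =  15
byte 6:  30 ⊕ 235 = 245
byte 7: 197 ⊕ 235 =  46
byte 8: 139 ⊕ 235 =  96
byte 9:   9 ⊕ 235 = 226
byte 10:  35 ⊕ 235 = 200
byte 11: 105 ⊕ 235 = 130
byte 12: 126 ⊕ 235 = 149
byte 13: 133 ⊕ 235 = 110
byte 14: 170 ⊕ 235 =  65

09 aa 4d 57 61 0f f5 2e 60 e2 c8 82 95 6e 41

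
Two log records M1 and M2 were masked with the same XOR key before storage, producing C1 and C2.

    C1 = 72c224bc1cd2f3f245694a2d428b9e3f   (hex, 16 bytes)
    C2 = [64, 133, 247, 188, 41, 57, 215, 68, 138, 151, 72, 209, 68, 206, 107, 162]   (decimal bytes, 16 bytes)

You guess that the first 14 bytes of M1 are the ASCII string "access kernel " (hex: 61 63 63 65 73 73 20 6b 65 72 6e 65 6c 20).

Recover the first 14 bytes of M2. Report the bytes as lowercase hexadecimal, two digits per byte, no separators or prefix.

First, C1 ⊕ C2 = (M1 ⊕ K) ⊕ (M2 ⊕ K) = M1 ⊕ M2, so the key drops out. Then M2 = (M1 ⊕ M2) ⊕ M1 over the first 14 bytes.
byte 0: (72 ⊕ 40) ⊕ 61 = 32 ⊕ 61 = 53
byte 1: (c2 ⊕ 85) ⊕ 63 = 47 ⊕ 63 = 24
byte 2: (24 ⊕ f7) ⊕ 63 = d3 ⊕ 63 = b0
byte 3: (bc ⊕ bc) ⊕ 65 = 00 ⊕ 65 = 65
byte 4: (1c ⊕ 29) ⊕ 73 = 35 ⊕ 73 = 46
byte 5: (d2 ⊕ 39) ⊕ 73 = eb ⊕ 73 = 98
byte 6: (f3 ⊕ d7) ⊕ 20 = 24 ⊕ 20 = 04
byte 7: (f2 ⊕ 44) ⊕ 6b = b6 ⊕ 6b = dd
byte 8: (45 ⊕ 8a) ⊕ 65 = cf ⊕ 65 = aa
byte 9: (69 ⊕ 97) ⊕ 72 = fe ⊕ 72 = 8c
byte 10: (4a ⊕ 48) ⊕ 6e = 02 ⊕ 6e = 6c
byte 11: (2d ⊕ d1) ⊕ 65 = fc ⊕ 65 = 99
byte 12: (42 ⊕ 44) ⊕ 6c = 06 ⊕ 6c = 6a
byte 13: (8b ⊕ ce) ⊕ 20 = 45 ⊕ 20 = 65

5324b065469804ddaa8c6c996a65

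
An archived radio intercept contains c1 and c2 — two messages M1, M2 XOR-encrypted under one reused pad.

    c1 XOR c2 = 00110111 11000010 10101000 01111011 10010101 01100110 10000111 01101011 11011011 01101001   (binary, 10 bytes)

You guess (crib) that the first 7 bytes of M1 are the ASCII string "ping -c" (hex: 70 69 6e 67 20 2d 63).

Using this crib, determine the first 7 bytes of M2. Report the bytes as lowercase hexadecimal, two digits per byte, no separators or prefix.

47abc61cb54be4

Since c1 ⊕ c2 = M1 ⊕ M2, XORing with the guessed M1 bytes yields the corresponding M2 bytes: M2 = (c1 ⊕ c2) ⊕ M1.
00110111 XOR 01110000 = 01000111
11000010 XOR 01101001 = 10101011
10101000 XOR 01101110 = 11000110
01111011 XOR 01100111 = 00011100
10010101 XOR 00100000 = 10110101
01100110 XOR 00101101 = 01001011
10000111 XOR 01100011 = 11100100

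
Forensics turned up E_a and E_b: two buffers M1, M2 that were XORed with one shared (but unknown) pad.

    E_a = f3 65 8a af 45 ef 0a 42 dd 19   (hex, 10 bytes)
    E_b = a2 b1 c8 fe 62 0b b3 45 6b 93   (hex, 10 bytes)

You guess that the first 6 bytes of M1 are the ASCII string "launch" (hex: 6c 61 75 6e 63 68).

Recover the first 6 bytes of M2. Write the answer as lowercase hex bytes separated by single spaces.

3d b5 37 3f 44 8c

First, E_a ⊕ E_b = (M1 ⊕ K) ⊕ (M2 ⊕ K) = M1 ⊕ M2, so the key drops out. Then M2 = (M1 ⊕ M2) ⊕ M1 over the first 6 bytes.
byte 0: (f3 xor a2) xor 6c = 51 xor 6c = 3d
byte 1: (65 xor b1) xor 61 = d4 xor 61 = b5
byte 2: (8a xor c8) xor 75 = 42 xor 75 = 37
byte 3: (af xor fe) xor 6e = 51 xor 6e = 3f
byte 4: (45 xor 62) xor 63 = 27 xor 63 = 44
byte 5: (ef xor 0b) xor 68 = e4 xor 68 = 8c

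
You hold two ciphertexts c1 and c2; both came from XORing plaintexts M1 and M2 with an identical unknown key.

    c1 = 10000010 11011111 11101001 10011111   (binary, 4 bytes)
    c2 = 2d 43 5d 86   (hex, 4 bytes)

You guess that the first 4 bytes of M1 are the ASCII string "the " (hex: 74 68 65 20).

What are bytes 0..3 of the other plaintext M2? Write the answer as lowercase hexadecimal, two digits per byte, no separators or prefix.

dbf4d139

First, c1 ⊕ c2 = (M1 ⊕ K) ⊕ (M2 ⊕ K) = M1 ⊕ M2, so the key drops out. Then M2 = (M1 ⊕ M2) ⊕ M1 over the first 4 bytes.
byte 0: (82 xor 2d) xor 74 = af xor 74 = db
byte 1: (df xor 43) xor 68 = 9c xor 68 = f4
byte 2: (e9 xor 5d) xor 65 = b4 xor 65 = d1
byte 3: (9f xor 86) xor 20 = 19 xor 20 = 39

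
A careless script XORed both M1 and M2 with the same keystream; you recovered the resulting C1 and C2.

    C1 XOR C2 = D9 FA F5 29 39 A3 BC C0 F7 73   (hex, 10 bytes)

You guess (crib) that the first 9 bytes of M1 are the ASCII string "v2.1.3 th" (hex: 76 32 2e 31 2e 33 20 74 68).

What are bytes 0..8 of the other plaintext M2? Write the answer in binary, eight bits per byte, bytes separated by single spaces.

Since C1 ⊕ C2 = M1 ⊕ M2, XORing with the guessed M1 bytes yields the corresponding M2 bytes: M2 = (C1 ⊕ C2) ⊕ M1.
d9 ^ 76 = af
fa ^ 32 = c8
f5 ^ 2e = db
29 ^ 31 = 18
39 ^ 2e = 17
a3 ^ 33 = 90
bc ^ 20 = 9c
c0 ^ 74 = b4
f7 ^ 68 = 9f

10101111 11001000 11011011 00011000 00010111 10010000 10011100 10110100 10011111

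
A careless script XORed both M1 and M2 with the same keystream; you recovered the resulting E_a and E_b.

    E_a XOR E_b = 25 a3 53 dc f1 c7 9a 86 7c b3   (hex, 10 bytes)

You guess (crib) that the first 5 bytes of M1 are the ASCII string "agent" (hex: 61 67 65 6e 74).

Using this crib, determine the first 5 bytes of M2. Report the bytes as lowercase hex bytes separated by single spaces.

Since E_a ⊕ E_b = M1 ⊕ M2, XORing with the guessed M1 bytes yields the corresponding M2 bytes: M2 = (E_a ⊕ E_b) ⊕ M1.
byte 0: 25 ⊕ 61 = 44
byte 1: a3 ⊕ 67 = c4
byte 2: 53 ⊕ 65 = 36
byte 3: dc ⊕ 6e = b2
byte 4: f1 ⊕ 74 = 85

44 c4 36 b2 85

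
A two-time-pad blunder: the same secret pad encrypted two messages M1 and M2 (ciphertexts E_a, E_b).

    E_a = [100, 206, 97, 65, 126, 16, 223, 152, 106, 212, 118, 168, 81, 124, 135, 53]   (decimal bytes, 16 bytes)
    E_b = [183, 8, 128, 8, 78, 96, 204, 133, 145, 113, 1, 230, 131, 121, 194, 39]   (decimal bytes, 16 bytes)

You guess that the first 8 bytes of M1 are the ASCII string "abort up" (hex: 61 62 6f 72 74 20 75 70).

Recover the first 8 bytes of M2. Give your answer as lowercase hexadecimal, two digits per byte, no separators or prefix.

b2a48e3b4450666d

First, E_a ⊕ E_b = (M1 ⊕ K) ⊕ (M2 ⊕ K) = M1 ⊕ M2, so the key drops out. Then M2 = (M1 ⊕ M2) ⊕ M1 over the first 8 bytes.
byte 0: (64 ⊕ b7) ⊕ 61 = d3 ⊕ 61 = b2
byte 1: (ce ⊕ 08) ⊕ 62 = c6 ⊕ 62 = a4
byte 2: (61 ⊕ 80) ⊕ 6f = e1 ⊕ 6f = 8e
byte 3: (41 ⊕ 08) ⊕ 72 = 49 ⊕ 72 = 3b
byte 4: (7e ⊕ 4e) ⊕ 74 = 30 ⊕ 74 = 44
byte 5: (10 ⊕ 60) ⊕ 20 = 70 ⊕ 20 = 50
byte 6: (df ⊕ cc) ⊕ 75 = 13 ⊕ 75 = 66
byte 7: (98 ⊕ 85) ⊕ 70 = 1d ⊕ 70 = 6d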